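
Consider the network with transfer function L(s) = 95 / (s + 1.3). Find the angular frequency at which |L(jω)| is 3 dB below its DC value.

For a single-pole low-pass, the −3 dB point is at the pole: ω = 1.3 rad s⁻¹.

1.3 rad s⁻¹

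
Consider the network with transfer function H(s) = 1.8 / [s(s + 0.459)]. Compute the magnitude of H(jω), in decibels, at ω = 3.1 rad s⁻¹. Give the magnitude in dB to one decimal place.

-14.6 dB

|j3.1 + 0.459| = √(3.1² + 0.459²) = 3.134
|j3.1| = 3.1
|H(j3.1)| = 1.8 / (3.134 × 3.1) = 0.18528
20 log₁₀(0.18528) = -14.64 dB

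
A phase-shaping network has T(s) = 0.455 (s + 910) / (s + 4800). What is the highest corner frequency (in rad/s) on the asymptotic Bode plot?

Break frequencies occur at each pole and zero magnitude: 910 rad/s, 4800 rad/s.
The highest is 4800 rad/s.

4800 rad/s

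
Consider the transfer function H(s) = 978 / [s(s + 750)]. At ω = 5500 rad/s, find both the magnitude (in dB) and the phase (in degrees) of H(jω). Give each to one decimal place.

|j5500 + 750| = √(5500² + 750²) = 5551
|j5500| = 5500
|H(j5500)| = 978 / (5551 × 5500) = 3.2034e-05
20 log₁₀(3.2034e-05) = -89.89 dB
∠(j5500 + 750) = arctan(5500/750) = 82.23°
∠(j5500) = 90.00°
∠H(j5500) = − (82.23° + 90.00°) = -172.23°

|H| = -89.9 dB, ∠H = -172.2°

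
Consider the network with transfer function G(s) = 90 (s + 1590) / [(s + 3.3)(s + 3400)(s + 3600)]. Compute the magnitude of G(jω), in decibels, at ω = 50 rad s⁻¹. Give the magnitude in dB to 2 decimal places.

-72.64 dB

|j50 + 1590| = √(50² + 1590²) = 1591
|j50 + 3.3| = √(50² + 3.3²) = 50.11
|j50 + 3400| = √(50² + 3400²) = 3400
|j50 + 3600| = √(50² + 3600²) = 3600
|G(j50)| = 90 × 1591 / (50.11 × 3400 × 3600) = 0.00023338
20 log₁₀(0.00023338) = -72.639 dB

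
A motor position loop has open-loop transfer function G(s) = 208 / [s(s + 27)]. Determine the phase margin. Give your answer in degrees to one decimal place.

74.6°

Gain crossover: |G(jω)| = 1 at ω ≈ 7.43 rad s⁻¹.
∠G(j7.43) = −90° − arctan(7.43/27) ≈ -105.38°
PM = 180° + (-105.38°) = 74.62°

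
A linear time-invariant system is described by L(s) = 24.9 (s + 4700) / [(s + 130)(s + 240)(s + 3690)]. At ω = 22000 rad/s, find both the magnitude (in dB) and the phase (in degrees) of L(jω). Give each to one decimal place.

|j22000 + 4700| = √(22000² + 4700²) = 2.25e+04
|j22000 + 130| = √(22000² + 130²) = 2.2e+04
|j22000 + 240| = √(22000² + 240²) = 2.2e+04
|j22000 + 3690| = √(22000² + 3690²) = 2.231e+04
|L(j22000)| = 24.9 × 2.25e+04 / (2.2e+04 × 2.2e+04 × 2.231e+04) = 5.1878e-08
20 log₁₀(5.1878e-08) = -145.70 dB
∠(j22000 + 4700) = arctan(22000/4700) = 77.94°
∠(j22000 + 130) = arctan(22000/130) = 89.66°
∠(j22000 + 240) = arctan(22000/240) = 89.37°
∠(j22000 + 3690) = arctan(22000/3690) = 80.48°
∠L(j22000) = 77.94° − (89.66° + 89.37° + 80.48°) = -181.57°

|L| = -145.7 dB, ∠L = -181.6 deg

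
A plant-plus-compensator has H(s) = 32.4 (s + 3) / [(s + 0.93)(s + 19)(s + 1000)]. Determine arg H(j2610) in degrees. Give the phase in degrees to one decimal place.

∠(j2610 + 3) = arctan(2610/3) = 89.93°
∠(j2610 + 0.93) = arctan(2610/0.93) = 89.98°
∠(j2610 + 19) = arctan(2610/19) = 89.58°
∠(j2610 + 1000) = arctan(2610/1000) = 69.04°
∠H(j2610) = 89.93° − (89.98° + 89.58° + 69.04°) = -158.66°

-158.7 deg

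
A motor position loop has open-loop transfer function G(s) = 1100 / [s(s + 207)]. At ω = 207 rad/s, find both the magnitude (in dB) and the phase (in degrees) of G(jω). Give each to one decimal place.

|G| = -34.8 dB, ∠G = -135.0°

|j207 + 207| = √(207² + 207²) = 292.7
|j207| = 207
|G(j207)| = 1100 / (292.7 × 207) = 0.018153
20 log₁₀(0.018153) = -34.82 dB
∠(j207 + 207) = arctan(207/207) = 45.00°
∠(j207) = 90.00°
∠G(j207) = − (45.00° + 90.00°) = -135.00°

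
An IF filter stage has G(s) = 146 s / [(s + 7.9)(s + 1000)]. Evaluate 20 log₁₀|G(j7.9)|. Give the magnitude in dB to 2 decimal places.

|j7.9| = 7.9
|j7.9 + 7.9| = √(7.9² + 7.9²) = 11.17
|j7.9 + 1000| = √(7.9² + 1000²) = 1000
|G(j7.9)| = 146 × 7.9 / (11.17 × 1000) = 0.10323
20 log₁₀(0.10323) = -19.724 dB

-19.72 dB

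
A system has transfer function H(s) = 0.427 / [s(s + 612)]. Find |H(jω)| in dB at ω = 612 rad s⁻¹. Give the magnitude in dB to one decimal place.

|j612 + 612| = √(612² + 612²) = 865.5
|j612| = 612
|H(j612)| = 0.427 / (865.5 × 612) = 8.0614e-07
20 log₁₀(8.0614e-07) = -121.87 dB

-121.9 dB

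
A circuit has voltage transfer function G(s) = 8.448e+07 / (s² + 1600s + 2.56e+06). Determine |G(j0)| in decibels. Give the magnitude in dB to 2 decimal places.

30.37 dB

G(0) = 8.448e+07 / 2.56e+06 = 33
20 log₁₀(33) = 30.370 dB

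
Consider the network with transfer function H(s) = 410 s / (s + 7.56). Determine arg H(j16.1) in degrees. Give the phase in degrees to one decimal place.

25.2 deg

∠(j16.1) = 90.00°
∠(j16.1 + 7.56) = arctan(16.1/7.56) = 64.85°
∠H(j16.1) = 90.00° − 64.85° = 25.15°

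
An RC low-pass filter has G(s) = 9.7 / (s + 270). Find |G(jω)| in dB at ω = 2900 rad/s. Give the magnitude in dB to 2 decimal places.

|j2900 + 270| = √(2900² + 270²) = 2913
|G(j2900)| = 9.7 / 2913 = 0.0033304
20 log₁₀(0.0033304) = -49.550 dB

-49.55 dB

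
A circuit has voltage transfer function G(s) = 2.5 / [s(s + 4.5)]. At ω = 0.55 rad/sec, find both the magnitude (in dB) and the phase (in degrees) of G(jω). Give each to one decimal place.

|j0.55 + 4.5| = √(0.55² + 4.5²) = 4.533
|j0.55| = 0.55
|G(j0.55)| = 2.5 / (4.533 × 0.55) = 1.0026
20 log₁₀(1.0026) = 0.02 dB
∠(j0.55 + 4.5) = arctan(0.55/4.5) = 6.97°
∠(j0.55) = 90.00°
∠G(j0.55) = − (6.97° + 90.00°) = -96.97°

|G| = 0.0 dB, ∠G = -97.0°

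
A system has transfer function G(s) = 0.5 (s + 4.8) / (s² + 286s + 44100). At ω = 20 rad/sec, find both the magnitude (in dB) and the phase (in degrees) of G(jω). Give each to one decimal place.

|j20 + 4.8| = √(20² + 4.8²) = 20.57
|(j20)² + 286(j20) + 44100| = |43700 + j5720| = 4.407e+04
|G(j20)| = 0.5 × 20.57 / 4.407e+04 = 0.00023334
20 log₁₀(0.00023334) = -72.64 dB
∠(j20 + 4.8) = arctan(20/4.8) = 76.50°
∠[(j20)² + 286(j20) + 44100] = ∠[43700 + j5720] = 7.46°
∠G(j20) = 76.50° − 7.46° = 69.05°

|G| = -72.6 dB, ∠G = 69.0 deg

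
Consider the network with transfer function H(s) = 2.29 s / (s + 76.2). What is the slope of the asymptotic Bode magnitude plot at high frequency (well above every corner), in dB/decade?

0 dB/decade

With 1 zero and 1 pole, the high-frequency asymptotic slope is 20 × (1 − 1) = 0 dB/decade.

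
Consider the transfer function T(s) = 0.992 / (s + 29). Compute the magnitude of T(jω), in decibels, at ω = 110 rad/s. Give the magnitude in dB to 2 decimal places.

-41.19 dB

|j110 + 29| = √(110² + 29²) = 113.8
|T(j110)| = 0.992 / 113.8 = 0.0087202
20 log₁₀(0.0087202) = -41.189 dB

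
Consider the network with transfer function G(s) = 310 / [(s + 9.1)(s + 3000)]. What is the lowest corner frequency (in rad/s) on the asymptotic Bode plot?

Break frequencies occur at each pole and zero magnitude: 9.1 rad/s, 3000 rad/s.
The lowest is 9.1 rad/s.

9.1 rad/s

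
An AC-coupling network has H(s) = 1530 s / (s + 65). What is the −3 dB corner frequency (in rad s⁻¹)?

65 rad s⁻¹

For a single-pole high-pass, the −3 dB point is at the pole: ω = 65 rad s⁻¹.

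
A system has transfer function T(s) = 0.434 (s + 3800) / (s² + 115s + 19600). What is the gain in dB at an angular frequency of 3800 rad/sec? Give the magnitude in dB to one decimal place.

-75.8 dB

|j3800 + 3800| = √(3800² + 3800²) = 5374
|(j3800)² + 115(j3800) + 19600| = |-1.442e+07 + j4.37e+05| = 1.443e+07
|T(j3800)| = 0.434 × 5374 / 1.443e+07 = 0.00016166
20 log₁₀(0.00016166) = -75.83 dB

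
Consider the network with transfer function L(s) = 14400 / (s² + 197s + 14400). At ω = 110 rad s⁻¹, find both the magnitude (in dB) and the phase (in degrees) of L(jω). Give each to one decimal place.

|L| = -3.6 dB, ∠L = -83.9°

|(j110)² + 197(j110) + 14400| = |2300 + j21670| = 2.179e+04
|L(j110)| = 14400 / 2.179e+04 = 0.6608
20 log₁₀(0.6608) = -3.60 dB
∠[(j110)² + 197(j110) + 14400] = ∠[2300 + j21670] = 83.94°
∠L(j110) = −83.94° = -83.94°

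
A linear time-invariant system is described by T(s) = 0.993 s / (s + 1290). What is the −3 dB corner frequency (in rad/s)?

1290 rad/s

For a single-pole high-pass, the −3 dB point is at the pole: ω = 1290 rad/s.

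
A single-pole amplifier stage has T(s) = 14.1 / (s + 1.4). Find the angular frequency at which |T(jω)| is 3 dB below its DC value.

For a single-pole low-pass, the −3 dB point is at the pole: ω = 1.4 rad/s.

1.4 rad/s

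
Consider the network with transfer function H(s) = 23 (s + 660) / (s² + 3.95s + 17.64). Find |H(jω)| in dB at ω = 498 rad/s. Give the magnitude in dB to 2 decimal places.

|j498 + 660| = √(498² + 660²) = 826.8
|(j498)² + 3.95(j498) + 17.64| = |-2.4799e+05 + j1967.1| = 2.48e+05
|H(j498)| = 23 × 826.8 / 2.48e+05 = 0.076681
20 log₁₀(0.076681) = -22.306 dB

-22.31 dB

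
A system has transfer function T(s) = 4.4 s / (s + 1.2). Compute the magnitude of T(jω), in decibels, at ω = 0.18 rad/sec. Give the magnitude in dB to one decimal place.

|j0.18| = 0.18
|j0.18 + 1.2| = √(0.18² + 1.2²) = 1.213
|T(j0.18)| = 4.4 × 0.18 / 1.213 = 0.6527
20 log₁₀(0.6527) = -3.71 dB

-3.7 dB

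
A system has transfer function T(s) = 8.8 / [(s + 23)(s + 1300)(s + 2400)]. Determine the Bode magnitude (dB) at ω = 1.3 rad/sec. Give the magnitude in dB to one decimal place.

|j1.3 + 23| = √(1.3² + 23²) = 23.04
|j1.3 + 1300| = √(1.3² + 1300²) = 1300
|j1.3 + 2400| = √(1.3² + 2400²) = 2400
|T(j1.3)| = 8.8 / (23.04 × 1300 × 2400) = 1.2244e-07
20 log₁₀(1.2244e-07) = -138.24 dB

-138.2 dB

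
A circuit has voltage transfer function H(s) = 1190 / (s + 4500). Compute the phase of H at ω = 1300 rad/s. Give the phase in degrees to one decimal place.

∠(j1300 + 4500) = arctan(1300/4500) = 16.11°
∠H(j1300) = −16.11° = -16.11°

-16.1°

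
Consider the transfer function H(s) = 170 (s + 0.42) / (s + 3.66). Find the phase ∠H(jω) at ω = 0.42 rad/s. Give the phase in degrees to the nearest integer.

38°

∠(j0.42 + 0.42) = arctan(0.42/0.42) = 45.00°
∠(j0.42 + 3.66) = arctan(0.42/3.66) = 6.55°
∠H(j0.42) = 45.00° − 6.55° = 38.45°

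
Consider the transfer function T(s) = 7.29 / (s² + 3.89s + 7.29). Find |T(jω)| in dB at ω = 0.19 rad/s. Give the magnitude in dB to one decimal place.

|(j0.19)² + 3.89(j0.19) + 7.29| = |7.2539 + j0.7391| = 7.291
|T(j0.19)| = 7.29 / 7.291 = 0.9998
20 log₁₀(0.9998) = -0.00 dB

-0.0 dB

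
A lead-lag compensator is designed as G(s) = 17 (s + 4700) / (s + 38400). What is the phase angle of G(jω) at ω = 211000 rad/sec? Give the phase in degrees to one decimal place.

9.0°

∠(j211000 + 4700) = arctan(211000/4700) = 88.72°
∠(j211000 + 38400) = arctan(211000/38400) = 79.69°
∠G(j211000) = 88.72° − 79.69° = 9.04°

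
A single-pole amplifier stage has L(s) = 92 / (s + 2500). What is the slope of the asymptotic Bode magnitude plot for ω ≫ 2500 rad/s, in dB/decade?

-20 dB/decade

With 0 zeros and 1 pole, the high-frequency asymptotic slope is 20 × (0 − 1) = -20 dB/decade.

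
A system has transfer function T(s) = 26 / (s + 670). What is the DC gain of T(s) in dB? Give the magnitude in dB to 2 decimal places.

-28.22 dB

T(0) = 26 / 670 = 0.038806
20 log₁₀(0.038806) = -28.222 dB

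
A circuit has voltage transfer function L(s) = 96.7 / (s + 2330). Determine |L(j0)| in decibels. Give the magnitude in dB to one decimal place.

L(0) = 96.7 / 2330 = 0.041502
20 log₁₀(0.041502) = -27.64 dB

-27.6 dB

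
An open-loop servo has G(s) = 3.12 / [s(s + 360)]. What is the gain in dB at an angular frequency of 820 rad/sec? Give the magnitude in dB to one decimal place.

-107.4 dB

|j820 + 360| = √(820² + 360²) = 895.5
|j820| = 820
|G(j820)| = 3.12 / (895.5 × 820) = 4.2487e-06
20 log₁₀(4.2487e-06) = -107.43 dB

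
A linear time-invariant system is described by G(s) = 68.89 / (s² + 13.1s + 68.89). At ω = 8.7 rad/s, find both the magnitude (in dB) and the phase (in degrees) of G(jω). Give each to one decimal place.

|G| = -4.4 dB, ∠G = -93.4 deg

|(j8.7)² + 13.1(j8.7) + 68.89| = |-6.8 + j113.97| = 114.2
|G(j8.7)| = 68.89 / 114.2 = 0.60338
20 log₁₀(0.60338) = -4.39 dB
∠[(j8.7)² + 13.1(j8.7) + 68.89] = ∠[-6.8 + j113.97] = 93.41°
∠G(j8.7) = −93.41° = -93.41°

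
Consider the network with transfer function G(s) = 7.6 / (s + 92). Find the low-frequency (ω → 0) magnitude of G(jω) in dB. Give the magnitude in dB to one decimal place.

-21.7 dB

G(0) = 7.6 / 92 = 0.082609
20 log₁₀(0.082609) = -21.66 dB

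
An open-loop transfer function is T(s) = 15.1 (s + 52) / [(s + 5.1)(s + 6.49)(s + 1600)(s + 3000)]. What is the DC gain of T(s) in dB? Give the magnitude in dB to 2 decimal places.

-106.12 dB

T(0) = 15.1 × 52 / (5.1 × 6.49 × 1600 × 3000) = 4.9422e-06
20 log₁₀(4.9422e-06) = -106.122 dB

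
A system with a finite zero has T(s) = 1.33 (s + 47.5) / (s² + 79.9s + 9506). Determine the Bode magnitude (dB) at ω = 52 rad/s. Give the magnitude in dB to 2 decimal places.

|j52 + 47.5| = √(52² + 47.5²) = 70.43
|(j52)² + 79.9(j52) + 9506| = |6802 + j4154.8| = 7971
|T(j52)| = 1.33 × 70.43 / 7971 = 0.011752
20 log₁₀(0.011752) = -38.598 dB

-38.60 dB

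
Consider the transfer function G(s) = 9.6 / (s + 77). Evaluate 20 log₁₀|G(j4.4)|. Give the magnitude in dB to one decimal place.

-18.1 dB

|j4.4 + 77| = √(4.4² + 77²) = 77.13
|G(j4.4)| = 9.6 / 77.13 = 0.12447
20 log₁₀(0.12447) = -18.10 dB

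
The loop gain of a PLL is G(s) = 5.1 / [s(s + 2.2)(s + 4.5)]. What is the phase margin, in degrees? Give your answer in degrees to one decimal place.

Gain crossover: |G(jω)| = 1 at ω ≈ 0.499 rad/sec.
∠G(j0.499) = −90° − arctan(0.499/2.2) − arctan(0.499/4.5) ≈ -109.12°
PM = 180° + (-109.12°) = 70.88°

70.9°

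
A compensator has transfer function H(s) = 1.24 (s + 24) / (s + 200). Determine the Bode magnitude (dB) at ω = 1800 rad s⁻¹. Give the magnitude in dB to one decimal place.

1.8 dB

|j1800 + 24| = √(1800² + 24²) = 1800
|j1800 + 200| = √(1800² + 200²) = 1811
|H(j1800)| = 1.24 × 1800 / 1811 = 1.2325
20 log₁₀(1.2325) = 1.82 dB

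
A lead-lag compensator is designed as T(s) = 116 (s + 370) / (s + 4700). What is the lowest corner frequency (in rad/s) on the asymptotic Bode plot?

370 rad/s

Break frequencies occur at each pole and zero magnitude: 370 rad/s, 4700 rad/s.
The lowest is 370 rad/s.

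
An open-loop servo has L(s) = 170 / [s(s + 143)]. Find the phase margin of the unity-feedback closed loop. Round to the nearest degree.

Gain crossover: |L(jω)| = 1 at ω ≈ 1.19 rad s⁻¹.
∠L(j1.19) = −90° − arctan(1.19/143) ≈ -90.48°
PM = 180° + (-90.48°) = 89.52°

90°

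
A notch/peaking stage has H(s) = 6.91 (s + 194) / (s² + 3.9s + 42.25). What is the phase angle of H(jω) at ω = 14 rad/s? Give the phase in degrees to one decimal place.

∠(j14 + 194) = arctan(14/194) = 4.13°
∠[(j14)² + 3.9(j14) + 42.25] = ∠[-153.75 + j54.6] = 160.45°
∠H(j14) = 4.13° − 160.45° = -156.32°

-156.3°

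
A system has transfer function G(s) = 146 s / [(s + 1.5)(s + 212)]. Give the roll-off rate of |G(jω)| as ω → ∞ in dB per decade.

With 1 zero and 2 poles, the high-frequency asymptotic slope is 20 × (1 − 2) = -20 dB/decade.

-20 dB/decade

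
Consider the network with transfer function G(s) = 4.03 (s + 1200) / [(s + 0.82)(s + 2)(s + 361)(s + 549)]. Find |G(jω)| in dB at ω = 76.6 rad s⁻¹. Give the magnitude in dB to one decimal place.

|j76.6 + 1200| = √(76.6² + 1200²) = 1202
|j76.6 + 0.82| = √(76.6² + 0.82²) = 76.6
|j76.6 + 2| = √(76.6² + 2²) = 76.63
|j76.6 + 361| = √(76.6² + 361²) = 369
|j76.6 + 549| = √(76.6² + 549²) = 554.3
|G(j76.6)| = 4.03 × 1202 / (76.6 × 76.63 × 369 × 554.3) = 4.0356e-06
20 log₁₀(4.0356e-06) = -107.88 dB

-107.9 dB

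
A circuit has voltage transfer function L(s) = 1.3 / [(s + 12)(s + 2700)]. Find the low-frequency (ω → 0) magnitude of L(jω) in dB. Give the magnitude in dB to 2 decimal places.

-87.93 dB

L(0) = 1.3 / (12 × 2700) = 4.0123e-05
20 log₁₀(4.0123e-05) = -87.932 dB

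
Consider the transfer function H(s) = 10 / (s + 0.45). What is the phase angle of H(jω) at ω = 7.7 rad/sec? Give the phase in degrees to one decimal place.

-86.7°

∠(j7.7 + 0.45) = arctan(7.7/0.45) = 86.66°
∠H(j7.7) = −86.66° = -86.66°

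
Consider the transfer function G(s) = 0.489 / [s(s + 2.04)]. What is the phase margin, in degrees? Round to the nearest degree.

83°

Gain crossover: |G(jω)| = 1 at ω ≈ 0.238 rad/s.
∠G(j0.238) = −90° − arctan(0.238/2.04) ≈ -96.66°
PM = 180° + (-96.66°) = 83.34°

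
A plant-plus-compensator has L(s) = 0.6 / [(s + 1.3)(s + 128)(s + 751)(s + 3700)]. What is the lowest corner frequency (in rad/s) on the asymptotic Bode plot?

Break frequencies occur at each pole and zero magnitude: 1.3 rad/s, 128 rad/s, 751 rad/s, 3700 rad/s.
The lowest is 1.3 rad/s.

1.3 rad/s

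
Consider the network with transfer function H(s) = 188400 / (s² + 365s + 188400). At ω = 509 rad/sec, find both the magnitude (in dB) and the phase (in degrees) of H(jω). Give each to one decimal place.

|(j509)² + 365(j509) + 188400| = |-70681 + j1.8578e+05| = 1.988e+05
|H(j509)| = 188400 / 1.988e+05 = 0.9478
20 log₁₀(0.9478) = -0.47 dB
∠[(j509)² + 365(j509) + 188400] = ∠[-70681 + j1.8578e+05] = 110.83°
∠H(j509) = −110.83° = -110.83°

|H| = -0.5 dB, ∠H = -110.8 deg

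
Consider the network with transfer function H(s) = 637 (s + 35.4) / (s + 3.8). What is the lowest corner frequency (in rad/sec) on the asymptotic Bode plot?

3.8 rad/sec

Break frequencies occur at each pole and zero magnitude: 3.8 rad/sec, 35.4 rad/sec.
The lowest is 3.8 rad/sec.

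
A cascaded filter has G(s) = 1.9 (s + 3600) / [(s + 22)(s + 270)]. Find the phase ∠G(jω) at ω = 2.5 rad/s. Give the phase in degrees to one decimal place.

∠(j2.5 + 3600) = arctan(2.5/3600) = 0.04°
∠(j2.5 + 22) = arctan(2.5/22) = 6.48°
∠(j2.5 + 270) = arctan(2.5/270) = 0.53°
∠G(j2.5) = 0.04° − (6.48° + 0.53°) = -6.97°

-7.0 deg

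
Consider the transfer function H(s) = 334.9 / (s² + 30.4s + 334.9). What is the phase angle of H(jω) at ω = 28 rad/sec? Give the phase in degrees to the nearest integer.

∠[(j28)² + 30.4(j28) + 334.9] = ∠[-449.1 + j851.2] = 117.82°
∠H(j28) = −117.82° = -117.82°

-118°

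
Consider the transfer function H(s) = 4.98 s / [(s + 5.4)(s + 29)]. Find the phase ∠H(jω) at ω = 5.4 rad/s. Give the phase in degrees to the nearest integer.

34 deg

∠(j5.4) = 90.00°
∠(j5.4 + 5.4) = arctan(5.4/5.4) = 45.00°
∠(j5.4 + 29) = arctan(5.4/29) = 10.55°
∠H(j5.4) = 90.00° − (45.00° + 10.55°) = 34.45°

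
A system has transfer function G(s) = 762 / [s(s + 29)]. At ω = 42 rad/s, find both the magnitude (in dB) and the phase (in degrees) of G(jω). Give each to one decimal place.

|G| = -9.0 dB, ∠G = -145.4°

|j42 + 29| = √(42² + 29²) = 51.04
|j42| = 42
|G(j42)| = 762 / (51.04 × 42) = 0.35547
20 log₁₀(0.35547) = -8.98 dB
∠(j42 + 29) = arctan(42/29) = 55.38°
∠(j42) = 90.00°
∠G(j42) = − (55.38° + 90.00°) = -145.38°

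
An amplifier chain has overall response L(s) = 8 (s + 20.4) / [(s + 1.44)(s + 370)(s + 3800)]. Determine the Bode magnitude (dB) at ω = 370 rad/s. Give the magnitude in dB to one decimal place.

-107.9 dB

|j370 + 20.4| = √(370² + 20.4²) = 370.6
|j370 + 1.44| = √(370² + 1.44²) = 370
|j370 + 370| = √(370² + 370²) = 523.3
|j370 + 3800| = √(370² + 3800²) = 3818
|L(j370)| = 8 × 370.6 / (370 × 523.3 × 3818) = 4.0105e-06
20 log₁₀(4.0105e-06) = -107.94 dB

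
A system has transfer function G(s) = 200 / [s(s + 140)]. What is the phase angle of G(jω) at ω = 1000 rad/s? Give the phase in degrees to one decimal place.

-172.0°

∠(j1000 + 140) = arctan(1000/140) = 82.03°
∠(j1000) = 90.00°
∠G(j1000) = − (82.03° + 90.00°) = -172.03°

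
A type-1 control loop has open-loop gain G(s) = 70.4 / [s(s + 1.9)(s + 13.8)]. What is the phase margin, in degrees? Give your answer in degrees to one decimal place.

Gain crossover: |G(jω)| = 1 at ω ≈ 1.89 rad s⁻¹.
∠G(j1.89) = −90° − arctan(1.89/1.9) − arctan(1.89/13.8) ≈ -142.60°
PM = 180° + (-142.60°) = 37.40°

37.4°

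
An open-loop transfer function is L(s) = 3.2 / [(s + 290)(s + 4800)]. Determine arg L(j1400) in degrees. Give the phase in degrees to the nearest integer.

∠(j1400 + 290) = arctan(1400/290) = 78.30°
∠(j1400 + 4800) = arctan(1400/4800) = 16.26°
∠L(j1400) = − (78.30° + 16.26°) = -94.56°

-95°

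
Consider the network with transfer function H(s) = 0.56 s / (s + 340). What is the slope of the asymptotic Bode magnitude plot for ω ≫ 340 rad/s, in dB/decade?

With 1 zero and 1 pole, the high-frequency asymptotic slope is 20 × (1 − 1) = 0 dB/decade.

0 dB/decade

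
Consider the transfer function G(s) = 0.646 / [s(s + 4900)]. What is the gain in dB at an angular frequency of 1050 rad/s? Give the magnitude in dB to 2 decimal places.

-138.22 dB

|j1050 + 4900| = √(1050² + 4900²) = 5011
|j1050| = 1050
|G(j1050)| = 0.646 / (5011 × 1050) = 1.2277e-07
20 log₁₀(1.2277e-07) = -138.218 dB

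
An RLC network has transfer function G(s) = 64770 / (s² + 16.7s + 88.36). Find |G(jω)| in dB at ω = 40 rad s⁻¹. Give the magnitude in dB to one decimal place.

|(j40)² + 16.7(j40) + 88.36| = |-1511.6 + j668| = 1653
|G(j40)| = 64770 / 1653 = 39.191
20 log₁₀(39.191) = 31.86 dB

31.9 dB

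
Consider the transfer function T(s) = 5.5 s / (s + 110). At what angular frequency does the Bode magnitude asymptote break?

The single real pole at s = −110 gives a corner at ω = 110 rad/s.

110 rad/s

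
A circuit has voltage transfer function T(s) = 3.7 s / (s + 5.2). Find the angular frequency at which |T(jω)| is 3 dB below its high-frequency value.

5.2 rad/s

For a single-pole high-pass, the −3 dB point is at the pole: ω = 5.2 rad/s.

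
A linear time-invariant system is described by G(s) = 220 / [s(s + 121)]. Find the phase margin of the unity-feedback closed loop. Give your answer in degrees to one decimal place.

Gain crossover: |G(jω)| = 1 at ω ≈ 1.82 rad/s.
∠G(j1.82) = −90° − arctan(1.82/121) ≈ -90.86°
PM = 180° + (-90.86°) = 89.14°

89.1°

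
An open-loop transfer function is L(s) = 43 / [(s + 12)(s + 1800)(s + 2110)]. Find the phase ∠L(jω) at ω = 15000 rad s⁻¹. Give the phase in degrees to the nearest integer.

-255°

∠(j15000 + 12) = arctan(15000/12) = 89.95°
∠(j15000 + 1800) = arctan(15000/1800) = 83.16°
∠(j15000 + 2110) = arctan(15000/2110) = 81.99°
∠L(j15000) = − (89.95° + 83.16° + 81.99°) = -255.10°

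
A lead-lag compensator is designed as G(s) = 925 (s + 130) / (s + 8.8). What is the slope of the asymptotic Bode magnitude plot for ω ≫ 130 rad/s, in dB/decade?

0 dB/decade

With 1 zero and 1 pole, the high-frequency asymptotic slope is 20 × (1 − 1) = 0 dB/decade.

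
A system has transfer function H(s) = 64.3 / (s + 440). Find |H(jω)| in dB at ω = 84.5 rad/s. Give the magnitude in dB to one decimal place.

-16.9 dB

|j84.5 + 440| = √(84.5² + 440²) = 448
|H(j84.5)| = 64.3 / 448 = 0.14351
20 log₁₀(0.14351) = -16.86 dB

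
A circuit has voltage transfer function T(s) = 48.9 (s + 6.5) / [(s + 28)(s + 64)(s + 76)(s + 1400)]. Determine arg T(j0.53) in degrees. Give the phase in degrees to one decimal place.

∠(j0.53 + 6.5) = arctan(0.53/6.5) = 4.66°
∠(j0.53 + 28) = arctan(0.53/28) = 1.08°
∠(j0.53 + 64) = arctan(0.53/64) = 0.47°
∠(j0.53 + 76) = arctan(0.53/76) = 0.40°
∠(j0.53 + 1400) = arctan(0.53/1400) = 0.02°
∠T(j0.53) = 4.66° − (1.08° + 0.47° + 0.40° + 0.02°) = 2.68°

2.7°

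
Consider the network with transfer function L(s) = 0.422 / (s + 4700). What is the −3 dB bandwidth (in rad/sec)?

4700 rad/sec

For a single-pole low-pass, the −3 dB point is at the pole: ω = 4700 rad/sec.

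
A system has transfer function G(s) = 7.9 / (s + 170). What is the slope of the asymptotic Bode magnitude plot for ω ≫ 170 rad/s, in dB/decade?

With 0 zeros and 1 pole, the high-frequency asymptotic slope is 20 × (0 − 1) = -20 dB/decade.

-20 dB/decade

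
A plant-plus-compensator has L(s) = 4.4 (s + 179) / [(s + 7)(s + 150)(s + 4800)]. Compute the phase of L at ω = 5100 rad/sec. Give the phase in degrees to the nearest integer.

-137°

∠(j5100 + 179) = arctan(5100/179) = 87.99°
∠(j5100 + 7) = arctan(5100/7) = 89.92°
∠(j5100 + 150) = arctan(5100/150) = 88.32°
∠(j5100 + 4800) = arctan(5100/4800) = 46.74°
∠L(j5100) = 87.99° − (89.92° + 88.32° + 46.74°) = -136.98°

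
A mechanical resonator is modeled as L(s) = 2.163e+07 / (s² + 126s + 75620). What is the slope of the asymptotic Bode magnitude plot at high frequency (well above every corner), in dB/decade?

-40 dB/decade

With 0 zeros and 2 poles, the high-frequency asymptotic slope is 20 × (0 − 2) = -40 dB/decade.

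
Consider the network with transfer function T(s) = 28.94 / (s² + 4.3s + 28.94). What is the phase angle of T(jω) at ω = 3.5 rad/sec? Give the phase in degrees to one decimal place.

∠[(j3.5)² + 4.3(j3.5) + 28.94] = ∠[16.69 + j15.05] = 42.04°
∠T(j3.5) = −42.04° = -42.04°

-42.0°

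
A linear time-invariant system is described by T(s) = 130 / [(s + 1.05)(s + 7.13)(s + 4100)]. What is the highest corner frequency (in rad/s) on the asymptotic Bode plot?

4100 rad/s

Break frequencies occur at each pole and zero magnitude: 1.05 rad/s, 7.13 rad/s, 4100 rad/s.
The highest is 4100 rad/s.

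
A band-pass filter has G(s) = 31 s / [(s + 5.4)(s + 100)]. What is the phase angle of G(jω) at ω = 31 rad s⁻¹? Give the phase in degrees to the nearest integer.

∠(j31) = 90.00°
∠(j31 + 5.4) = arctan(31/5.4) = 80.12°
∠(j31 + 100) = arctan(31/100) = 17.22°
∠G(j31) = 90.00° − (80.12° + 17.22°) = -7.34°

-7°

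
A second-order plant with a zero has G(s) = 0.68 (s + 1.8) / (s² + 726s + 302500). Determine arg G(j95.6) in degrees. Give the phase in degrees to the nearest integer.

76°

∠(j95.6 + 1.8) = arctan(95.6/1.8) = 88.92°
∠[(j95.6)² + 726(j95.6) + 302500] = ∠[2.9336e+05 + j69406] = 13.31°
∠G(j95.6) = 88.92° − 13.31° = 75.61°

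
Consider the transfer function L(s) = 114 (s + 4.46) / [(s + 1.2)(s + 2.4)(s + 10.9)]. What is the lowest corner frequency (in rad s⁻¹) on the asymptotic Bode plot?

1.2 rad s⁻¹

Break frequencies occur at each pole and zero magnitude: 1.2 rad s⁻¹, 2.4 rad s⁻¹, 4.46 rad s⁻¹, 10.9 rad s⁻¹.
The lowest is 1.2 rad s⁻¹.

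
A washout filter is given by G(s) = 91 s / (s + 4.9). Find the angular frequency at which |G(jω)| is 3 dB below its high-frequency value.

For a single-pole high-pass, the −3 dB point is at the pole: ω = 4.9 rad/s.

4.9 rad/s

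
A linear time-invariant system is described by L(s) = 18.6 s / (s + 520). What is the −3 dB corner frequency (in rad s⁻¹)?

For a single-pole high-pass, the −3 dB point is at the pole: ω = 520 rad s⁻¹.

520 rad s⁻¹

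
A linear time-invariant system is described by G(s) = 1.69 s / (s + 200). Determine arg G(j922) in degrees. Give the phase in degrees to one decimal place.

∠(j922) = 90.00°
∠(j922 + 200) = arctan(922/200) = 77.76°
∠G(j922) = 90.00° − 77.76° = 12.24°

12.2 deg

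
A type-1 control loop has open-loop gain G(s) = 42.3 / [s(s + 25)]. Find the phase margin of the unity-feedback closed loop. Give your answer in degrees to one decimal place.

Gain crossover: |G(jω)| = 1 at ω ≈ 1.69 rad/s.
∠G(j1.69) = −90° − arctan(1.69/25) ≈ -93.86°
PM = 180° + (-93.86°) = 86.14°

86.1°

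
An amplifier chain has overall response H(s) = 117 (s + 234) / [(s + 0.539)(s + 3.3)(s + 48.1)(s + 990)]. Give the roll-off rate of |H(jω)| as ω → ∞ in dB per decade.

With 1 zero and 4 poles, the high-frequency asymptotic slope is 20 × (1 − 4) = -60 dB/decade.

-60 dB/decade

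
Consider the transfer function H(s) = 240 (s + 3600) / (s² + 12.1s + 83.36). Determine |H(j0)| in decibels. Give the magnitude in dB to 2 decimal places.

80.31 dB

H(0) = 240 × 3600 / 83.36 = 10365
20 log₁₀(10365) = 80.311 dB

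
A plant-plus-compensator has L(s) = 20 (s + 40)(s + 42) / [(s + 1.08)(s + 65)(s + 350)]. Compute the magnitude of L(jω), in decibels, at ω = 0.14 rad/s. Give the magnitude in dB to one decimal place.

|j0.14 + 40| = √(0.14² + 40²) = 40
|j0.14 + 42| = √(0.14² + 42²) = 42
|j0.14 + 1.08| = √(0.14² + 1.08²) = 1.089
|j0.14 + 65| = √(0.14² + 65²) = 65
|j0.14 + 350| = √(0.14² + 350²) = 350
|L(j0.14)| = 20 × 40 × 42 / (1.089 × 65 × 350) = 1.3562
20 log₁₀(1.3562) = 2.65 dB

2.6 dB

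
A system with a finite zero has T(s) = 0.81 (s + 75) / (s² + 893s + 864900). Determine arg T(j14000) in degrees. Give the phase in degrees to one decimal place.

-86.6 deg

∠(j14000 + 75) = arctan(14000/75) = 89.69°
∠[(j14000)² + 893(j14000) + 864900] = ∠[-1.9514e+08 + j1.2502e+07] = 176.33°
∠T(j14000) = 89.69° − 176.33° = -86.64°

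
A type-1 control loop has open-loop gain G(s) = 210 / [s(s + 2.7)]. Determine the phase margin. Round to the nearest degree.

Gain crossover: |G(jω)| = 1 at ω ≈ 14.4 rad s⁻¹.
∠G(j14.4) = −90° − arctan(14.4/2.7) ≈ -169.36°
PM = 180° + (-169.36°) = 10.64°

11°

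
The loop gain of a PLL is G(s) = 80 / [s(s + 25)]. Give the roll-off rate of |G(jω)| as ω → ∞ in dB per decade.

-40 dB/decade

With 0 zeros and 2 poles, the high-frequency asymptotic slope is 20 × (0 − 2) = -40 dB/decade.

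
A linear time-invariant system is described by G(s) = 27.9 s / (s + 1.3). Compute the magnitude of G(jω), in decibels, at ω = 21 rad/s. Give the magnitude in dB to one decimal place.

28.9 dB

|j21| = 21
|j21 + 1.3| = √(21² + 1.3²) = 21.04
|G(j21)| = 27.9 × 21 / 21.04 = 27.847
20 log₁₀(27.847) = 28.90 dB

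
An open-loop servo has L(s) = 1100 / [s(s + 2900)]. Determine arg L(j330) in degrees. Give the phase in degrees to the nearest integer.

∠(j330 + 2900) = arctan(330/2900) = 6.49°
∠(j330) = 90.00°
∠L(j330) = − (6.49° + 90.00°) = -96.49°

-96°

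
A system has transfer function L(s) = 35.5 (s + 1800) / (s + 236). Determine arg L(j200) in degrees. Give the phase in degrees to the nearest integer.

-34°

∠(j200 + 1800) = arctan(200/1800) = 6.34°
∠(j200 + 236) = arctan(200/236) = 40.28°
∠L(j200) = 6.34° − 40.28° = -33.94°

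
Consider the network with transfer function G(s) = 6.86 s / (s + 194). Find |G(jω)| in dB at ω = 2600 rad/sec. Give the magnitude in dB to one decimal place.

16.7 dB

|j2600| = 2600
|j2600 + 194| = √(2600² + 194²) = 2607
|G(j2600)| = 6.86 × 2600 / 2607 = 6.841
20 log₁₀(6.841) = 16.70 dB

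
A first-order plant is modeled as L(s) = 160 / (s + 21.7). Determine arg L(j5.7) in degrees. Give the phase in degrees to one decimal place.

-14.7°

∠(j5.7 + 21.7) = arctan(5.7/21.7) = 14.72°
∠L(j5.7) = −14.72° = -14.72°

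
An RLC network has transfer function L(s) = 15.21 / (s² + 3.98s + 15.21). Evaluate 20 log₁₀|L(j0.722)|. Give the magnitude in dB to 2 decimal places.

0.14 dB

|(j0.722)² + 3.98(j0.722) + 15.21| = |14.689 + j2.8736| = 14.97
|L(j0.722)| = 15.21 / 14.97 = 1.0162
20 log₁₀(1.0162) = 0.140 dB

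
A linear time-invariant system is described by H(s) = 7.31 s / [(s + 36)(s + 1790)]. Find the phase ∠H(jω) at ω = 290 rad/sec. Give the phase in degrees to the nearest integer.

∠(j290) = 90.00°
∠(j290 + 36) = arctan(290/36) = 82.92°
∠(j290 + 1790) = arctan(290/1790) = 9.20°
∠H(j290) = 90.00° − (82.92° + 9.20°) = -2.13°

-2 deg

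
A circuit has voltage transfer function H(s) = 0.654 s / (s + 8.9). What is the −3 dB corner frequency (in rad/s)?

For a single-pole high-pass, the −3 dB point is at the pole: ω = 8.9 rad/s.

8.9 rad/s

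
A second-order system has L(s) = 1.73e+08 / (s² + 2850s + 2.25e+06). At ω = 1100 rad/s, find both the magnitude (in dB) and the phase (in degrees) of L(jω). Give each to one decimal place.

|L| = 34.4 dB, ∠L = -71.6 deg

|(j1100)² + 2850(j1100) + 2.25e+06| = |1.04e+06 + j3.135e+06| = 3.303e+06
|L(j1100)| = 1.73e+08 / 3.303e+06 = 52.377
20 log₁₀(52.377) = 34.38 dB
∠[(j1100)² + 2850(j1100) + 2.25e+06] = ∠[1.04e+06 + j3.135e+06] = 71.65°
∠L(j1100) = −71.65° = -71.65°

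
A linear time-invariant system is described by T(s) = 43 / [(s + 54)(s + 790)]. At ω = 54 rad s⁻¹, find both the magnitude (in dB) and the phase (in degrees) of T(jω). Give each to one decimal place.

|T| = -63.0 dB, ∠T = -48.9 deg

|j54 + 54| = √(54² + 54²) = 76.37
|j54 + 790| = √(54² + 790²) = 791.8
|T(j54)| = 43 / (76.37 × 791.8) = 0.00071108
20 log₁₀(0.00071108) = -62.96 dB
∠(j54 + 54) = arctan(54/54) = 45.00°
∠(j54 + 790) = arctan(54/790) = 3.91°
∠T(j54) = − (45.00° + 3.91°) = -48.91°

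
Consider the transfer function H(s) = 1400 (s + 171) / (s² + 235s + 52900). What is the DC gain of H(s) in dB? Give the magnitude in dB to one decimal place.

H(0) = 1400 × 171 / 52900 = 4.5255
20 log₁₀(4.5255) = 13.11 dB

13.1 dB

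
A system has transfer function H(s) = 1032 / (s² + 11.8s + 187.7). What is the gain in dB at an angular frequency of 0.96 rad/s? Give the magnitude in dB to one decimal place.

|(j0.96)² + 11.8(j0.96) + 187.7| = |186.78 + j11.328| = 187.1
|H(j0.96)| = 1032 / 187.1 = 5.5151
20 log₁₀(5.5151) = 14.83 dB

14.8 dB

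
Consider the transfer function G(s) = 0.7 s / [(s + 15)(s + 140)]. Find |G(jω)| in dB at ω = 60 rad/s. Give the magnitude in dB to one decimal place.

|j60| = 60
|j60 + 15| = √(60² + 15²) = 61.85
|j60 + 140| = √(60² + 140²) = 152.3
|G(j60)| = 0.7 × 60 / (61.85 × 152.3) = 0.0044585
20 log₁₀(0.0044585) = -47.02 dB

-47.0 dB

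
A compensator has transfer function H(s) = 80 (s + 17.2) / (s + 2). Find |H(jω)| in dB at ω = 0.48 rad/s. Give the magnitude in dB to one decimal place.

|j0.48 + 17.2| = √(0.48² + 17.2²) = 17.21
|j0.48 + 2| = √(0.48² + 2²) = 2.057
|H(j0.48)| = 80 × 17.21 / 2.057 = 669.26
20 log₁₀(669.26) = 56.51 dB

56.5 dB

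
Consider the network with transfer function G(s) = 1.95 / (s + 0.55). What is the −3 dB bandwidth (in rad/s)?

0.55 rad/s

For a single-pole low-pass, the −3 dB point is at the pole: ω = 0.55 rad/s.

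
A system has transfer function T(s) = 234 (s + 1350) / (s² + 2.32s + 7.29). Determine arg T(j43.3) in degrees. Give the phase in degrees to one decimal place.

-175.1°

∠(j43.3 + 1350) = arctan(43.3/1350) = 1.84°
∠[(j43.3)² + 2.32(j43.3) + 7.29] = ∠[-1867.6 + j100.46] = 176.92°
∠T(j43.3) = 1.84° − 176.92° = -175.08°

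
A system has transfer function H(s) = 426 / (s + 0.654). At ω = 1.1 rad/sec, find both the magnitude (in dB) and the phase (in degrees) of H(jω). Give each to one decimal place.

|H| = 50.4 dB, ∠H = -59.3°

|j1.1 + 0.654| = √(1.1² + 0.654²) = 1.28
|H(j1.1)| = 426 / 1.28 = 332.88
20 log₁₀(332.88) = 50.45 dB
∠(j1.1 + 0.654) = arctan(1.1/0.654) = 59.27°
∠H(j1.1) = −59.27° = -59.27°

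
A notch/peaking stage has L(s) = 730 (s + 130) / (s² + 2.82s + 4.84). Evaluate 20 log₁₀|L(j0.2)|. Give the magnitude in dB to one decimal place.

|j0.2 + 130| = √(0.2² + 130²) = 130
|(j0.2)² + 2.82(j0.2) + 4.84| = |4.8 + j0.564| = 4.833
|L(j0.2)| = 730 × 130 / 4.833 = 19636
20 log₁₀(19636) = 85.86 dB

85.9 dB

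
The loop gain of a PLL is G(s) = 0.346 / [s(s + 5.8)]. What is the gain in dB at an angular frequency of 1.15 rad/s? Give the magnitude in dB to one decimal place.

|j1.15 + 5.8| = √(1.15² + 5.8²) = 5.913
|j1.15| = 1.15
|G(j1.15)| = 0.346 / (5.913 × 1.15) = 0.050884
20 log₁₀(0.050884) = -25.87 dB

-25.9 dB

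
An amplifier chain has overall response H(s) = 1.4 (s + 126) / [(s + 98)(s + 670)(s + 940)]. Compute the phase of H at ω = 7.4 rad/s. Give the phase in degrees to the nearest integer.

-2°

∠(j7.4 + 126) = arctan(7.4/126) = 3.36°
∠(j7.4 + 98) = arctan(7.4/98) = 4.32°
∠(j7.4 + 670) = arctan(7.4/670) = 0.63°
∠(j7.4 + 940) = arctan(7.4/940) = 0.45°
∠H(j7.4) = 3.36° − (4.32° + 0.63° + 0.45°) = -2.04°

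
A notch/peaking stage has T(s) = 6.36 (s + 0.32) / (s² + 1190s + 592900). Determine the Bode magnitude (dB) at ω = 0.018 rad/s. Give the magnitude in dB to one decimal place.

|j0.018 + 0.32| = √(0.018² + 0.32²) = 0.3205
|(j0.018)² + 1190(j0.018) + 592900| = |5.929e+05 + j21.42| = 5.929e+05
|T(j0.018)| = 6.36 × 0.3205 / 5.929e+05 = 3.438e-06
20 log₁₀(3.438e-06) = -109.27 dB

-109.3 dB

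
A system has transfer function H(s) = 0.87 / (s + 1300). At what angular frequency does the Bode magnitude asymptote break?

The single real pole at s = −1300 gives a corner at ω = 1300 rad/s.

1300 rad/s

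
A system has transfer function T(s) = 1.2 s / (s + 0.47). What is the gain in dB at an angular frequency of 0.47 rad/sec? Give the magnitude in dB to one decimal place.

|j0.47| = 0.47
|j0.47 + 0.47| = √(0.47² + 0.47²) = 0.6647
|T(j0.47)| = 1.2 × 0.47 / 0.6647 = 0.84853
20 log₁₀(0.84853) = -1.43 dB

-1.4 dB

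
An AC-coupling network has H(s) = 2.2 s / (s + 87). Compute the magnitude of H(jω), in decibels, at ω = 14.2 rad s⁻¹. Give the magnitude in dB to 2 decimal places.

|j14.2| = 14.2
|j14.2 + 87| = √(14.2² + 87²) = 88.15
|H(j14.2)| = 2.2 × 14.2 / 88.15 = 0.35439
20 log₁₀(0.35439) = -9.010 dB

-9.01 dB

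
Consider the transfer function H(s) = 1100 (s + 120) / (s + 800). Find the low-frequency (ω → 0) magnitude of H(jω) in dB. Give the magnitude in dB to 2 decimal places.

H(0) = 1100 × 120 / 800 = 165
20 log₁₀(165) = 44.350 dB

44.35 dB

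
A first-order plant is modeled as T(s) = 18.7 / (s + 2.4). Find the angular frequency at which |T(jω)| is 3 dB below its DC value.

For a single-pole low-pass, the −3 dB point is at the pole: ω = 2.4 rad s⁻¹.

2.4 rad s⁻¹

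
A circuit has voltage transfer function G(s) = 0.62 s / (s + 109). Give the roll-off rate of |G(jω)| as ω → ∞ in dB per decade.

With 1 zero and 1 pole, the high-frequency asymptotic slope is 20 × (1 − 1) = 0 dB/decade.

0 dB/decade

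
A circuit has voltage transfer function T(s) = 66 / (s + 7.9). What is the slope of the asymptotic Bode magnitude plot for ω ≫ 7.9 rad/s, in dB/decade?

-20 dB/decade

With 0 zeros and 1 pole, the high-frequency asymptotic slope is 20 × (0 − 1) = -20 dB/decade.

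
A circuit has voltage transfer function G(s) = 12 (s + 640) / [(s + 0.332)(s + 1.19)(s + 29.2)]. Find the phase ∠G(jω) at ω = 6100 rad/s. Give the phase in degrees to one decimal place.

-185.7°

∠(j6100 + 640) = arctan(6100/640) = 84.01°
∠(j6100 + 0.332) = arctan(6100/0.332) = 90.00°
∠(j6100 + 1.19) = arctan(6100/1.19) = 89.99°
∠(j6100 + 29.2) = arctan(6100/29.2) = 89.73°
∠G(j6100) = 84.01° − (90.00° + 89.99° + 89.73°) = -185.70°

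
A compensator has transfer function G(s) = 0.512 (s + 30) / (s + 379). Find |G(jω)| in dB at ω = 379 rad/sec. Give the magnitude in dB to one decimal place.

|j379 + 30| = √(379² + 30²) = 380.2
|j379 + 379| = √(379² + 379²) = 536
|G(j379)| = 0.512 × 380.2 / 536 = 0.36317
20 log₁₀(0.36317) = -8.80 dB

-8.8 dB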